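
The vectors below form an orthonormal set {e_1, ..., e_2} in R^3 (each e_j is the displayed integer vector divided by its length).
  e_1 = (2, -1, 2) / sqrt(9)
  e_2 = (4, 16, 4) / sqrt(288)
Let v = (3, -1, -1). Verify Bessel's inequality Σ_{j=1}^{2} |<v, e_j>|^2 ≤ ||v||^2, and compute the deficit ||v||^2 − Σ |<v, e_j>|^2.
Σ |<v, e_j>|^2 = 3; ||v||^2 = 11; deficit = 8

Write each e_j = u_j / sqrt(<u_j, u_j>) where u_j is the displayed integer vector. Then <v, e_j> = <v, u_j> / sqrt(<u_j, u_j>), so |<v, e_j>|^2 = <v, u_j>^2 / <u_j, u_j>.
Coefficients: <v, e_1> = 5/sqrt(9), <v, e_2> = -8/sqrt(288).
Square and sum: Σ |<v, e_j>|^2 = 3.
Compute ||v||^2 = v·v = 11.
Deficit = 11 − 3 = 8 ≥ 0, confirming Bessel's inequality. (The deficit equals ||v − Σ <v,e_j> e_j||^2, the squared distance from v to span{e_j}.)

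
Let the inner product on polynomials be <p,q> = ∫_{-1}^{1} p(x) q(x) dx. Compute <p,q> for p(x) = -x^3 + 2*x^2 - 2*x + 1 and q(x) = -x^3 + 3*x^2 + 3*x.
<p,q> = 2/7

Expand the product: p(x)·q(x) = x^6 - 5*x^5 + 5*x^4 - x^3 - 3*x^2 + 3*x.
∫_{-1}^{1} of each monomial x^k gives [2/(k+1) if k even, 0 if k odd]. Integrating term-by-term (or equivalently evaluating the antiderivative F(x) = x^7/7 - 5*x^6/6 + x^5 - x^4/4 - x^3 + 3*x^2/2 at the endpoints):
  F(1) − F(−1) = 47/84 − (23/84) = 2/7.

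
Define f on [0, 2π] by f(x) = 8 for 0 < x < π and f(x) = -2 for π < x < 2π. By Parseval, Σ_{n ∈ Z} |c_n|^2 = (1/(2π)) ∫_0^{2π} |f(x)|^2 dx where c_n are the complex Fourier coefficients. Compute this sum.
Σ |c_n|^2 = 34

Parseval equates the L^2 energy of f (normalised by 1/(2π)) with the ℓ^2 sum of its Fourier coefficients: (1/(2π)) ∫_0^{2π} |f|^2 = Σ |c_n|^2.
Compute the left side: (1/(2π)) [∫_0^π 8^2 dx + ∫_π^{2π} (-2)^2 dx] = (1/(2π)) · (64π + 4π) = (64 + 4)/2 = 34.
So Σ_{n ∈ Z} |c_n|^2 = 34.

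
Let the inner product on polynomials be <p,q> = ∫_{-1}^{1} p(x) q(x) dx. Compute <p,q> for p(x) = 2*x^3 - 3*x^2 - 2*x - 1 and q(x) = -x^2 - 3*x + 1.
<p,q> = -8/15

Expand the product: p(x)·q(x) = -2*x^5 - 3*x^4 + 13*x^3 + 4*x^2 + x - 1.
∫_{-1}^{1} of each monomial x^k gives [2/(k+1) if k even, 0 if k odd]. Integrating term-by-term (or equivalently evaluating the antiderivative F(x) = -x^6/3 - 3*x^5/5 + 13*x^4/4 + 4*x^3/3 + x^2/2 - x at the endpoints):
  F(1) − F(−1) = 63/20 − (221/60) = -8/15.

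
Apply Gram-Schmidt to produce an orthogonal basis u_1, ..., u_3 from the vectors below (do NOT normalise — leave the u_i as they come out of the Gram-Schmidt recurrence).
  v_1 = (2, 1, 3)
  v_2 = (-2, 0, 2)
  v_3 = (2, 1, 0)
Orthogonal basis:
  u_1 = (2, 1, 3)
  u_2 = (-16/7, -1/7, 11/7)
  u_3 = (-1/9, 5/9, -1/9)

Apply the Gram-Schmidt recurrence
  u_1 = v_1
  u_i = v_i − Σ_{j<i} ((v_i · u_j) / (u_j · u_j)) · u_j.

Step by step this gives:
  u_1 = (2, 1, 3)
  u_2 = (-16/7, -1/7, 11/7)
  u_3 = (-1/9, 5/9, -1/9)

Orthogonality check:
  u_2 · u_1 = 0 (should be 0)
  u_3 · u_1 = 0 (should be 0)
  u_3 · u_2 = 0 (should be 0)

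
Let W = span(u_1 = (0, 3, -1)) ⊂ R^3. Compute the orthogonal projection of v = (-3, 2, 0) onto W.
proj_W(v) = (0, 9/5, -3/5)

Set up U = [u_1 | ... | u_1] ∈ R^(3×1). The projector onto W = col(U) is P = U (U^T U)^(-1) U^T.
Compute U^T U =
  [10],
and U^T v = (6).
Solve U^T U · c = U^T v for the coefficients: c = (3/5). The projection is proj_W(v) = U c.
Check: (v - proj_W(v)) · u_1 = 0  (should be 0).
Result: proj_W(v) = (0, 9/5, -3/5).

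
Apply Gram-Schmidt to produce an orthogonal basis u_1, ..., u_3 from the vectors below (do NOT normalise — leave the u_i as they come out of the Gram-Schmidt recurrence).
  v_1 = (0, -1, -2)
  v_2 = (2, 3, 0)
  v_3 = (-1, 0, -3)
Orthogonal basis:
  u_1 = (0, -1, -2)
  u_2 = (2, 12/5, -6/5)
  u_3 = (-9/7, 6/7, -3/7)

Apply the Gram-Schmidt recurrence
  u_1 = v_1
  u_i = v_i − Σ_{j<i} ((v_i · u_j) / (u_j · u_j)) · u_j.

Step by step this gives:
  u_1 = (0, -1, -2)
  u_2 = (2, 12/5, -6/5)
  u_3 = (-9/7, 6/7, -3/7)

Orthogonality check:
  u_2 · u_1 = 0 (should be 0)
  u_3 · u_1 = 0 (should be 0)
  u_3 · u_2 = 0 (should be 0)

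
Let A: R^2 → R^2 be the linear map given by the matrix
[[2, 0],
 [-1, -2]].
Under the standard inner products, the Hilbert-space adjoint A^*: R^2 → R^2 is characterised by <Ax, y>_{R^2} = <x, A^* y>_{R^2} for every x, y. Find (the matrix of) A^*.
A^* = A^T =
[[2, -1],
 [0, -2]]

For real matrices with standard dot products, the defining identity <Ax, y> = <x, A^* y> gives (Ax)^T y = x^T (A^*) y, i.e. x^T A^T y = x^T (A^*) y. Since this holds for all x, y, we must have A^* = A^T. Therefore
A^* =
[[2, -1],
 [0, -2]].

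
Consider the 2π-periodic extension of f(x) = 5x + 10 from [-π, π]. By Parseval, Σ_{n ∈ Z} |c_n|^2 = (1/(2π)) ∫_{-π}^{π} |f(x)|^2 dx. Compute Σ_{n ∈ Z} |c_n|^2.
Σ |c_n|^2 = 25π^2/3 + 100

Expand and integrate term by term over [-π, π]:
  ∫ (5x)^2 dx = 25·(2π^3/3); ∫ 2·5·(10)·x dx = 0 (odd integrand); ∫ 10^2 dx = 100·2π.
So (1/(2π)) ∫_{-π}^{π} (5x + 10)^2 dx = 25π^2/3 + 100 = 25π^2/3 + 100.
Parseval ⇒ Σ |c_n|^2 = 25π^2/3 + 100.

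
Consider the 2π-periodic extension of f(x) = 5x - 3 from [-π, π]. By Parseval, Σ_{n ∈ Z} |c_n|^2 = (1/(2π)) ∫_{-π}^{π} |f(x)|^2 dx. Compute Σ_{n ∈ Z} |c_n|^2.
Σ |c_n|^2 = 25π^2/3 + 9

Expand and integrate term by term over [-π, π]:
  ∫ (5x)^2 dx = 25·(2π^3/3); ∫ 2·5·(-3)·x dx = 0 (odd integrand); ∫ (-3)^2 dx = 9·2π.
So (1/(2π)) ∫_{-π}^{π} (5x - 3)^2 dx = 25π^2/3 + 9 = 25π^2/3 + 9.
Parseval ⇒ Σ |c_n|^2 = 25π^2/3 + 9.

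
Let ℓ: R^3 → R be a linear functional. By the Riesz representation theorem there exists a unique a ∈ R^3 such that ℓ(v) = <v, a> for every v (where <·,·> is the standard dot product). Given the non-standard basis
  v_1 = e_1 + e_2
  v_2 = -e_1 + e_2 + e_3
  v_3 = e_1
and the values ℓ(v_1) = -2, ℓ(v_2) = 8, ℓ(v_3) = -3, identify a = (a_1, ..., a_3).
a = (-3, 1, 4)

Write a = (a_1, ..., a_3) in the standard basis. For each basis vector v_i, ℓ(v_i) = <v_i, a> is a linear equation in the a_j's. Collect the n equations into a matrix system V a = ℓ, where row i of V is v_i (expressed in the standard basis). Since V is invertible (lower-triangular with 1s on the diagonal, up to permutation), solve by back-substitution:
  V =
[[1, 1, 0],
 [-1, 1, 1],
 [1, 0, 0]]
  V a = (-2, 8, -3)
Solving gives a = (-3, 1, 4).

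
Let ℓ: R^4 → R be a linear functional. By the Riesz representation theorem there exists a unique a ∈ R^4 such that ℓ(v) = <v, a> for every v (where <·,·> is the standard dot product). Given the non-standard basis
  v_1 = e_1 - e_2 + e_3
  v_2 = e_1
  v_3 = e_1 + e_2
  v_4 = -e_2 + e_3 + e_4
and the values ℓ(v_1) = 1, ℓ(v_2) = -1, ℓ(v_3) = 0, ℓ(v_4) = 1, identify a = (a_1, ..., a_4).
a = (-1, 1, 3, -1)

Write a = (a_1, ..., a_4) in the standard basis. For each basis vector v_i, ℓ(v_i) = <v_i, a> is a linear equation in the a_j's. Collect the n equations into a matrix system V a = ℓ, where row i of V is v_i (expressed in the standard basis). Since V is invertible (lower-triangular with 1s on the diagonal, up to permutation), solve by back-substitution:
  V =
[[1, -1, 1, 0],
 [1, 0, 0, 0],
 [1, 1, 0, 0],
 [0, -1, 1, 1]]
  V a = (1, -1, 0, 1)
Solving gives a = (-1, 1, 3, -1).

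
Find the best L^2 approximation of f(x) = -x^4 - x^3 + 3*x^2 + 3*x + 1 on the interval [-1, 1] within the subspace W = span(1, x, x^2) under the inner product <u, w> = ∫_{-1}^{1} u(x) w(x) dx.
g(x) = 15*x^2/7 + 12*x/5 + 38/35

The best approximation g ∈ W is the orthogonal projection of f onto W. Writing g = a_0 + a_1 x + a_2 x^2, the coefficients solve the normal equations G · a = b where
  G_{ij} = <φ_i, φ_j> and b_i = <f, φ_i>, with φ_0 = 1, φ_1 = x, φ_2 = x^2.
G =
  [2, 0, 2/3]
  [0, 2/3, 0]
  [2/3, 0, 2/5],
b = (18/5, 8/5, 166/105).
Solving gives a_0 = 38/35, a_1 = 12/5, a_2 = 15/7, so
  g(x) = 15*x^2/7 + 12*x/5 + 38/35.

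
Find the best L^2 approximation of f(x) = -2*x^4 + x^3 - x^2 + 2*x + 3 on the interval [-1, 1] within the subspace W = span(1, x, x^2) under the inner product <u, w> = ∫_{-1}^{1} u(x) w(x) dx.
g(x) = -19*x^2/7 + 13*x/5 + 111/35

The best approximation g ∈ W is the orthogonal projection of f onto W. Writing g = a_0 + a_1 x + a_2 x^2, the coefficients solve the normal equations G · a = b where
  G_{ij} = <φ_i, φ_j> and b_i = <f, φ_i>, with φ_0 = 1, φ_1 = x, φ_2 = x^2.
G =
  [2, 0, 2/3]
  [0, 2/3, 0]
  [2/3, 0, 2/5],
b = (68/15, 26/15, 36/35).
Solving gives a_0 = 111/35, a_1 = 13/5, a_2 = -19/7, so
  g(x) = -19*x^2/7 + 13*x/5 + 111/35.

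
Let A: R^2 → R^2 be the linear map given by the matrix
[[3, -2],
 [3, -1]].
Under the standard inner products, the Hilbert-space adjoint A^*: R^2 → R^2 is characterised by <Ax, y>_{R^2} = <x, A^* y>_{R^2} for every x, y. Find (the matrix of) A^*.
A^* = A^T =
[[3, 3],
 [-2, -1]]

For real matrices with standard dot products, the defining identity <Ax, y> = <x, A^* y> gives (Ax)^T y = x^T (A^*) y, i.e. x^T A^T y = x^T (A^*) y. Since this holds for all x, y, we must have A^* = A^T. Therefore
A^* =
[[3, 3],
 [-2, -1]].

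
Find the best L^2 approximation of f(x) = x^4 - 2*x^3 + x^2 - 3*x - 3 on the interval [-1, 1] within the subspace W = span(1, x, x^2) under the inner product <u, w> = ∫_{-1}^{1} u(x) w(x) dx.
g(x) = 13*x^2/7 - 21*x/5 - 108/35

The best approximation g ∈ W is the orthogonal projection of f onto W. Writing g = a_0 + a_1 x + a_2 x^2, the coefficients solve the normal equations G · a = b where
  G_{ij} = <φ_i, φ_j> and b_i = <f, φ_i>, with φ_0 = 1, φ_1 = x, φ_2 = x^2.
G =
  [2, 0, 2/3]
  [0, 2/3, 0]
  [2/3, 0, 2/5],
b = (-74/15, -14/5, -46/35).
Solving gives a_0 = -108/35, a_1 = -21/5, a_2 = 13/7, so
  g(x) = 13*x^2/7 - 21*x/5 - 108/35.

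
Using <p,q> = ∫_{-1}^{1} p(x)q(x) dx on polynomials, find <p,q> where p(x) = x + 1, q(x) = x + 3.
<p,q> = 20/3

Expand the product: p(x)·q(x) = x^2 + 4*x + 3.
∫_{-1}^{1} of each monomial x^k gives [2/(k+1) if k even, 0 if k odd]. Integrating term-by-term (or equivalently evaluating the antiderivative F(x) = x^3/3 + 2*x^2 + 3*x at the endpoints):
  F(1) − F(−1) = 16/3 − (-4/3) = 20/3.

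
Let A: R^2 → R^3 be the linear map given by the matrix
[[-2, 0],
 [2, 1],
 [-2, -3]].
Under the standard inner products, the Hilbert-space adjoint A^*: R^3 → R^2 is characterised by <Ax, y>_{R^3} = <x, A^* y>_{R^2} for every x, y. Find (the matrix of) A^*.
A^* = A^T =
[[-2, 2, -2],
 [0, 1, -3]]

For real matrices with standard dot products, the defining identity <Ax, y> = <x, A^* y> gives (Ax)^T y = x^T (A^*) y, i.e. x^T A^T y = x^T (A^*) y. Since this holds for all x, y, we must have A^* = A^T. Therefore
A^* =
[[-2, 2, -2],
 [0, 1, -3]].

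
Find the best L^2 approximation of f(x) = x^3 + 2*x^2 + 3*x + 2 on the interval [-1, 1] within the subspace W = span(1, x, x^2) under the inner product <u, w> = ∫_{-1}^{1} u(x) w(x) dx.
g(x) = 2*x^2 + 18*x/5 + 2

The best approximation g ∈ W is the orthogonal projection of f onto W. Writing g = a_0 + a_1 x + a_2 x^2, the coefficients solve the normal equations G · a = b where
  G_{ij} = <φ_i, φ_j> and b_i = <f, φ_i>, with φ_0 = 1, φ_1 = x, φ_2 = x^2.
G =
  [2, 0, 2/3]
  [0, 2/3, 0]
  [2/3, 0, 2/5],
b = (16/3, 12/5, 32/15).
Solving gives a_0 = 2, a_1 = 18/5, a_2 = 2, so
  g(x) = 2*x^2 + 18*x/5 + 2.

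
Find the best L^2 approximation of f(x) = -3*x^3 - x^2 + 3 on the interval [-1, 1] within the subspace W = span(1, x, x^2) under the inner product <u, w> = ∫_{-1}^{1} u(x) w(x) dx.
g(x) = -x^2 - 9*x/5 + 3

The best approximation g ∈ W is the orthogonal projection of f onto W. Writing g = a_0 + a_1 x + a_2 x^2, the coefficients solve the normal equations G · a = b where
  G_{ij} = <φ_i, φ_j> and b_i = <f, φ_i>, with φ_0 = 1, φ_1 = x, φ_2 = x^2.
G =
  [2, 0, 2/3]
  [0, 2/3, 0]
  [2/3, 0, 2/5],
b = (16/3, -6/5, 8/5).
Solving gives a_0 = 3, a_1 = -9/5, a_2 = -1, so
  g(x) = -x^2 - 9*x/5 + 3.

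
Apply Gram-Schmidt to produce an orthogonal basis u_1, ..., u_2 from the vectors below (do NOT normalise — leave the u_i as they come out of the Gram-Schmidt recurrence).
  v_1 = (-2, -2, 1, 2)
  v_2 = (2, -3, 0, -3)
Orthogonal basis:
  u_1 = (-2, -2, 1, 2)
  u_2 = (18/13, -47/13, 4/13, -31/13)

Apply the Gram-Schmidt recurrence
  u_1 = v_1
  u_i = v_i − Σ_{j<i} ((v_i · u_j) / (u_j · u_j)) · u_j.

Step by step this gives:
  u_1 = (-2, -2, 1, 2)
  u_2 = (18/13, -47/13, 4/13, -31/13)

Orthogonality check:
  u_2 · u_1 = 0 (should be 0)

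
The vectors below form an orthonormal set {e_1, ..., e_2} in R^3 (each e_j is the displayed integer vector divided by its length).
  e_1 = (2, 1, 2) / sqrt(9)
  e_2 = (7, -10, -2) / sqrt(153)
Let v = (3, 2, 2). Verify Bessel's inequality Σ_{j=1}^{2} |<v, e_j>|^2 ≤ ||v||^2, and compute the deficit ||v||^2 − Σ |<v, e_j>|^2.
Σ |<v, e_j>|^2 = 273/17; ||v||^2 = 17; deficit = 16/17

Write each e_j = u_j / sqrt(<u_j, u_j>) where u_j is the displayed integer vector. Then <v, e_j> = <v, u_j> / sqrt(<u_j, u_j>), so |<v, e_j>|^2 = <v, u_j>^2 / <u_j, u_j>.
Coefficients: <v, e_1> = 12/sqrt(9), <v, e_2> = -3/sqrt(153).
Square and sum: Σ |<v, e_j>|^2 = 273/17.
Compute ||v||^2 = v·v = 17.
Deficit = 17 − 273/17 = 16/17 ≥ 0, confirming Bessel's inequality. (The deficit equals ||v − Σ <v,e_j> e_j||^2, the squared distance from v to span{e_j}.)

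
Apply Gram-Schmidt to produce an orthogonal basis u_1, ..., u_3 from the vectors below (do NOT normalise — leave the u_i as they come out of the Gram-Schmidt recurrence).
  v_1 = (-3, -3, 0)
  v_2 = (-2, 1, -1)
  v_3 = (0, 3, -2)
Orthogonal basis:
  u_1 = (-3, -3, 0)
  u_2 = (-3/2, 3/2, -1)
  u_3 = (3/11, -3/11, -9/11)

Apply the Gram-Schmidt recurrence
  u_1 = v_1
  u_i = v_i − Σ_{j<i} ((v_i · u_j) / (u_j · u_j)) · u_j.

Step by step this gives:
  u_1 = (-3, -3, 0)
  u_2 = (-3/2, 3/2, -1)
  u_3 = (3/11, -3/11, -9/11)

Orthogonality check:
  u_2 · u_1 = 0 (should be 0)
  u_3 · u_1 = 0 (should be 0)
  u_3 · u_2 = 0 (should be 0)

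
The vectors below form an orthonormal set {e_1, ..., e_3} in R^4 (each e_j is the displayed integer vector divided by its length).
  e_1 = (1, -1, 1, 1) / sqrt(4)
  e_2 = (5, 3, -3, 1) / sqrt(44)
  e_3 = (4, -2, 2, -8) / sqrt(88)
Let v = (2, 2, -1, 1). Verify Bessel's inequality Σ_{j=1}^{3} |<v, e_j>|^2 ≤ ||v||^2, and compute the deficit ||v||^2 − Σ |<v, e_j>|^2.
Σ |<v, e_j>|^2 = 19/2; ||v||^2 = 10; deficit = 1/2

Write each e_j = u_j / sqrt(<u_j, u_j>) where u_j is the displayed integer vector. Then <v, e_j> = <v, u_j> / sqrt(<u_j, u_j>), so |<v, e_j>|^2 = <v, u_j>^2 / <u_j, u_j>.
Coefficients: <v, e_1> = 0/sqrt(4), <v, e_2> = 20/sqrt(44), <v, e_3> = -6/sqrt(88).
Square and sum: Σ |<v, e_j>|^2 = 19/2.
Compute ||v||^2 = v·v = 10.
Deficit = 10 − 19/2 = 1/2 ≥ 0, confirming Bessel's inequality. (The deficit equals ||v − Σ <v,e_j> e_j||^2, the squared distance from v to span{e_j}.)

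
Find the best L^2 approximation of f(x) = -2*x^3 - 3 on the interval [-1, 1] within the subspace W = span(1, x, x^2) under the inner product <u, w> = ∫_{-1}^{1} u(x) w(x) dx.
g(x) = -6*x/5 - 3

The best approximation g ∈ W is the orthogonal projection of f onto W. Writing g = a_0 + a_1 x + a_2 x^2, the coefficients solve the normal equations G · a = b where
  G_{ij} = <φ_i, φ_j> and b_i = <f, φ_i>, with φ_0 = 1, φ_1 = x, φ_2 = x^2.
G =
  [2, 0, 2/3]
  [0, 2/3, 0]
  [2/3, 0, 2/5],
b = (-6, -4/5, -2).
Solving gives a_0 = -3, a_1 = -6/5, a_2 = 0, so
  g(x) = -6*x/5 - 3.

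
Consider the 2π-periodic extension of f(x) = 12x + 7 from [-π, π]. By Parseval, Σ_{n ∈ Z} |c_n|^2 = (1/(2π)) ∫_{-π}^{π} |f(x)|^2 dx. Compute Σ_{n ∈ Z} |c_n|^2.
Σ |c_n|^2 = 48π^2 + 49

Expand and integrate term by term over [-π, π]:
  ∫ (12x)^2 dx = 144·(2π^3/3); ∫ 2·12·(7)·x dx = 0 (odd integrand); ∫ 7^2 dx = 49·2π.
So (1/(2π)) ∫_{-π}^{π} (12x + 7)^2 dx = 144π^2/3 + 49 = 48π^2 + 49.
Parseval ⇒ Σ |c_n|^2 = 48π^2 + 49.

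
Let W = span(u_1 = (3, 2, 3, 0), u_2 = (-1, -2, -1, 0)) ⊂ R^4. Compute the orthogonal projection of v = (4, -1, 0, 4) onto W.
proj_W(v) = (2, -1, 2, 0)

Set up U = [u_1 | ... | u_2] ∈ R^(4×2). The projector onto W = col(U) is P = U (U^T U)^(-1) U^T.
Compute U^T U =
  [22, -10]
  [-10, 6],
and U^T v = (10, -2).
Solve U^T U · c = U^T v for the coefficients: c = (5/4, 7/4). The projection is proj_W(v) = U c.
Check: (v - proj_W(v)) · u_1 = 0  (should be 0).
Check: (v - proj_W(v)) · u_2 = 0  (should be 0).
Result: proj_W(v) = (2, -1, 2, 0).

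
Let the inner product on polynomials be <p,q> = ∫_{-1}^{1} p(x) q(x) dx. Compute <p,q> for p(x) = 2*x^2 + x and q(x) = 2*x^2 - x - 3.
<p,q> = -46/15

Expand the product: p(x)·q(x) = 4*x^4 - 7*x^2 - 3*x.
∫_{-1}^{1} of each monomial x^k gives [2/(k+1) if k even, 0 if k odd]. Integrating term-by-term (or equivalently evaluating the antiderivative F(x) = 4*x^5/5 - 7*x^3/3 - 3*x^2/2 at the endpoints):
  F(1) − F(−1) = -91/30 − (1/30) = -46/15.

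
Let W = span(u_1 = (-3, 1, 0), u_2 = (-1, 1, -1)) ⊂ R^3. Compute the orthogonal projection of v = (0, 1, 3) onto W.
proj_W(v) = (-9/14, -13/14, 12/7)

Set up U = [u_1 | ... | u_2] ∈ R^(3×2). The projector onto W = col(U) is P = U (U^T U)^(-1) U^T.
Compute U^T U =
  [10, 4]
  [4, 3],
and U^T v = (1, -2).
Solve U^T U · c = U^T v for the coefficients: c = (11/14, -12/7). The projection is proj_W(v) = U c.
Check: (v - proj_W(v)) · u_1 = 0  (should be 0).
Check: (v - proj_W(v)) · u_2 = 0  (should be 0).
Result: proj_W(v) = (-9/14, -13/14, 12/7).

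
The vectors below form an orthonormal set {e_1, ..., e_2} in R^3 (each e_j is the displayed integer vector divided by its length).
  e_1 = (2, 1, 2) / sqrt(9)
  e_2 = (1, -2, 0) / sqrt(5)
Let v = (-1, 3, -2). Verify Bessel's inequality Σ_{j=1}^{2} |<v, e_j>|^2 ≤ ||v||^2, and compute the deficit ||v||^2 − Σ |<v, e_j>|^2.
Σ |<v, e_j>|^2 = 54/5; ||v||^2 = 14; deficit = 16/5

Write each e_j = u_j / sqrt(<u_j, u_j>) where u_j is the displayed integer vector. Then <v, e_j> = <v, u_j> / sqrt(<u_j, u_j>), so |<v, e_j>|^2 = <v, u_j>^2 / <u_j, u_j>.
Coefficients: <v, e_1> = -3/sqrt(9), <v, e_2> = -7/sqrt(5).
Square and sum: Σ |<v, e_j>|^2 = 54/5.
Compute ||v||^2 = v·v = 14.
Deficit = 14 − 54/5 = 16/5 ≥ 0, confirming Bessel's inequality. (The deficit equals ||v − Σ <v,e_j> e_j||^2, the squared distance from v to span{e_j}.)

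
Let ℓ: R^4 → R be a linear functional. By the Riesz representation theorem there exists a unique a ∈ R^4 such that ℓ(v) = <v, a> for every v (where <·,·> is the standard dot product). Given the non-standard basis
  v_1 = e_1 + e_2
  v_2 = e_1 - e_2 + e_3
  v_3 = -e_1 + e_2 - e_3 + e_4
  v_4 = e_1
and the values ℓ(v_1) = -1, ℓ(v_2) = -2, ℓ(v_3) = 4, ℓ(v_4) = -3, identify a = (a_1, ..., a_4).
a = (-3, 2, 3, 2)

Write a = (a_1, ..., a_4) in the standard basis. For each basis vector v_i, ℓ(v_i) = <v_i, a> is a linear equation in the a_j's. Collect the n equations into a matrix system V a = ℓ, where row i of V is v_i (expressed in the standard basis). Since V is invertible (lower-triangular with 1s on the diagonal, up to permutation), solve by back-substitution:
  V =
[[1, 1, 0, 0],
 [1, -1, 1, 0],
 [-1, 1, -1, 1],
 [1, 0, 0, 0]]
  V a = (-1, -2, 4, -3)
Solving gives a = (-3, 2, 3, 2).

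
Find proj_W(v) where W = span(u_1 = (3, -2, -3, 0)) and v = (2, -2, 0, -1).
proj_W(v) = (15/11, -10/11, -15/11, 0)

Set up U = [u_1 | ... | u_1] ∈ R^(4×1). The projector onto W = col(U) is P = U (U^T U)^(-1) U^T.
Compute U^T U =
  [22],
and U^T v = (10).
Solve U^T U · c = U^T v for the coefficients: c = (5/11). The projection is proj_W(v) = U c.
Check: (v - proj_W(v)) · u_1 = 0  (should be 0).
Result: proj_W(v) = (15/11, -10/11, -15/11, 0).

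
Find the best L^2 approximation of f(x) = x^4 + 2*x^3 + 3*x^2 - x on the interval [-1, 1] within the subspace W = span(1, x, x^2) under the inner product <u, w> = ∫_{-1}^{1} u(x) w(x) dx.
g(x) = 27*x^2/7 + x/5 - 3/35

The best approximation g ∈ W is the orthogonal projection of f onto W. Writing g = a_0 + a_1 x + a_2 x^2, the coefficients solve the normal equations G · a = b where
  G_{ij} = <φ_i, φ_j> and b_i = <f, φ_i>, with φ_0 = 1, φ_1 = x, φ_2 = x^2.
G =
  [2, 0, 2/3]
  [0, 2/3, 0]
  [2/3, 0, 2/5],
b = (12/5, 2/15, 52/35).
Solving gives a_0 = -3/35, a_1 = 1/5, a_2 = 27/7, so
  g(x) = 27*x^2/7 + x/5 - 3/35.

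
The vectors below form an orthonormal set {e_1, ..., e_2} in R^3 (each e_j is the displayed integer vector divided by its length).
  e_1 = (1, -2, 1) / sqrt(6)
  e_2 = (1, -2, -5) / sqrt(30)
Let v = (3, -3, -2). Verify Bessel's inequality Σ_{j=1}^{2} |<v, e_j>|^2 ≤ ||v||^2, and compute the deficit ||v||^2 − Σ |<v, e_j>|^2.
Σ |<v, e_j>|^2 = 101/5; ||v||^2 = 22; deficit = 9/5

Write each e_j = u_j / sqrt(<u_j, u_j>) where u_j is the displayed integer vector. Then <v, e_j> = <v, u_j> / sqrt(<u_j, u_j>), so |<v, e_j>|^2 = <v, u_j>^2 / <u_j, u_j>.
Coefficients: <v, e_1> = 7/sqrt(6), <v, e_2> = 19/sqrt(30).
Square and sum: Σ |<v, e_j>|^2 = 101/5.
Compute ||v||^2 = v·v = 22.
Deficit = 22 − 101/5 = 9/5 ≥ 0, confirming Bessel's inequality. (The deficit equals ||v − Σ <v,e_j> e_j||^2, the squared distance from v to span{e_j}.)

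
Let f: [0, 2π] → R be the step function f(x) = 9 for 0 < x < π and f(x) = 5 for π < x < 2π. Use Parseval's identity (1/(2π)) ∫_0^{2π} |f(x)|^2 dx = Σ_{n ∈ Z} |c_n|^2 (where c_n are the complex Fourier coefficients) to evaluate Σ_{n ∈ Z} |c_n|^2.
Σ |c_n|^2 = 53

Parseval equates the L^2 energy of f (normalised by 1/(2π)) with the ℓ^2 sum of its Fourier coefficients: (1/(2π)) ∫_0^{2π} |f|^2 = Σ |c_n|^2.
Compute the left side: (1/(2π)) [∫_0^π 9^2 dx + ∫_π^{2π} 5^2 dx] = (1/(2π)) · (81π + 25π) = (81 + 25)/2 = 53.
So Σ_{n ∈ Z} |c_n|^2 = 53.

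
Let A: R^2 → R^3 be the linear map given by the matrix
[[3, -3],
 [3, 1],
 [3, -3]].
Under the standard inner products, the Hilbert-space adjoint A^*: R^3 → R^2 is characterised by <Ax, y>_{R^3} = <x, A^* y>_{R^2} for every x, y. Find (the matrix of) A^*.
A^* = A^T =
[[3, 3, 3],
 [-3, 1, -3]]

For real matrices with standard dot products, the defining identity <Ax, y> = <x, A^* y> gives (Ax)^T y = x^T (A^*) y, i.e. x^T A^T y = x^T (A^*) y. Since this holds for all x, y, we must have A^* = A^T. Therefore
A^* =
[[3, 3, 3],
 [-3, 1, -3]].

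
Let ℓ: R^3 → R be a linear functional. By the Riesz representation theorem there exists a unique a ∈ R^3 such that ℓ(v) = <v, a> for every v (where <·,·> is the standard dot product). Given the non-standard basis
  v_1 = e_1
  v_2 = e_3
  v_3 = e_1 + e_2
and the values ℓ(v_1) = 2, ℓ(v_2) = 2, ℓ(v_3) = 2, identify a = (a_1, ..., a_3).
a = (2, 0, 2)

Write a = (a_1, ..., a_3) in the standard basis. For each basis vector v_i, ℓ(v_i) = <v_i, a> is a linear equation in the a_j's. Collect the n equations into a matrix system V a = ℓ, where row i of V is v_i (expressed in the standard basis). Since V is invertible (lower-triangular with 1s on the diagonal, up to permutation), solve by back-substitution:
  V =
[[1, 0, 0],
 [0, 0, 1],
 [1, 1, 0]]
  V a = (2, 2, 2)
Solving gives a = (2, 0, 2).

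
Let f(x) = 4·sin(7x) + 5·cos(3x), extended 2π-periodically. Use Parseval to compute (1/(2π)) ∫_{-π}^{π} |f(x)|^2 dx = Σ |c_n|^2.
Σ |c_n|^2 = 41/2

Expand |f|^2 and use orthogonality of {sin(nx), cos(mx)} on [-π, π]:
  ∫_{-π}^{π} sin(nx)^2 dx = π, ∫ cos(mx)^2 dx = π, and cross terms integrate to 0.
So ∫_{-π}^{π} f(x)^2 dx = 4^2 · π + 5^2 · π = (16 + 25)π.
Divide by 2π: (16 + 25)/2 = 41/2.
By Parseval, this equals Σ |c_n|^2.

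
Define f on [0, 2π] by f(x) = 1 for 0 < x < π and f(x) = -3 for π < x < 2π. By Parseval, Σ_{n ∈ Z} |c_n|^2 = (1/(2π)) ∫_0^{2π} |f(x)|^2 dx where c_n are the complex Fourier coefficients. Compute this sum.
Σ |c_n|^2 = 5

Parseval equates the L^2 energy of f (normalised by 1/(2π)) with the ℓ^2 sum of its Fourier coefficients: (1/(2π)) ∫_0^{2π} |f|^2 = Σ |c_n|^2.
Compute the left side: (1/(2π)) [∫_0^π 1^2 dx + ∫_π^{2π} (-3)^2 dx] = (1/(2π)) · (1π + 9π) = (1 + 9)/2 = 5.
So Σ_{n ∈ Z} |c_n|^2 = 5.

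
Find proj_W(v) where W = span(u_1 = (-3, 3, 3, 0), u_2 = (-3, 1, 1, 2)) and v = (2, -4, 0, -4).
proj_W(v) = (18/5, -6/5, -6/5, -12/5)

Set up U = [u_1 | ... | u_2] ∈ R^(4×2). The projector onto W = col(U) is P = U (U^T U)^(-1) U^T.
Compute U^T U =
  [27, 15]
  [15, 15],
and U^T v = (-18, -18).
Solve U^T U · c = U^T v for the coefficients: c = (0, -6/5). The projection is proj_W(v) = U c.
Check: (v - proj_W(v)) · u_1 = 0  (should be 0).
Check: (v - proj_W(v)) · u_2 = 0  (should be 0).
Result: proj_W(v) = (18/5, -6/5, -6/5, -12/5).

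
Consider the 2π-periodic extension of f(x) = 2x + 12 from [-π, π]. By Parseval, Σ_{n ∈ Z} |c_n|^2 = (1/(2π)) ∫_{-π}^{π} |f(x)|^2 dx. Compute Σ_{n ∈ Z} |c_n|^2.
Σ |c_n|^2 = 4π^2/3 + 144

Expand and integrate term by term over [-π, π]:
  ∫ (2x)^2 dx = 4·(2π^3/3); ∫ 2·2·(12)·x dx = 0 (odd integrand); ∫ 12^2 dx = 144·2π.
So (1/(2π)) ∫_{-π}^{π} (2x + 12)^2 dx = 4π^2/3 + 144 = 4π^2/3 + 144.
Parseval ⇒ Σ |c_n|^2 = 4π^2/3 + 144.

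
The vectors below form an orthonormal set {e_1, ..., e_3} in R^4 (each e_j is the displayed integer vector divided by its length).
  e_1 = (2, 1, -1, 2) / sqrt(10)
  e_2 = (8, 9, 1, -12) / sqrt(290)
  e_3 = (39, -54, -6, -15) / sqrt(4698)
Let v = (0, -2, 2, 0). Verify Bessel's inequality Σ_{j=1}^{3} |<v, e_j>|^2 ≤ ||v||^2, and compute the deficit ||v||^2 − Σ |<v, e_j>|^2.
Σ |<v, e_j>|^2 = 40/9; ||v||^2 = 8; deficit = 32/9

Write each e_j = u_j / sqrt(<u_j, u_j>) where u_j is the displayed integer vector. Then <v, e_j> = <v, u_j> / sqrt(<u_j, u_j>), so |<v, e_j>|^2 = <v, u_j>^2 / <u_j, u_j>.
Coefficients: <v, e_1> = -4/sqrt(10), <v, e_2> = -16/sqrt(290), <v, e_3> = 96/sqrt(4698).
Square and sum: Σ |<v, e_j>|^2 = 40/9.
Compute ||v||^2 = v·v = 8.
Deficit = 8 − 40/9 = 32/9 ≥ 0, confirming Bessel's inequality. (The deficit equals ||v − Σ <v,e_j> e_j||^2, the squared distance from v to span{e_j}.)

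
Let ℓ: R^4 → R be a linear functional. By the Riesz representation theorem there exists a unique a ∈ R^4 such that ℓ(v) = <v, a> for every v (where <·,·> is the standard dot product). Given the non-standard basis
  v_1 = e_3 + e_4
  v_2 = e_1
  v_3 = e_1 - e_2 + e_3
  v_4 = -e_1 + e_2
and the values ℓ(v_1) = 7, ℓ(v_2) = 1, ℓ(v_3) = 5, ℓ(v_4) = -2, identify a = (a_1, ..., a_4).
a = (1, -1, 3, 4)

Write a = (a_1, ..., a_4) in the standard basis. For each basis vector v_i, ℓ(v_i) = <v_i, a> is a linear equation in the a_j's. Collect the n equations into a matrix system V a = ℓ, where row i of V is v_i (expressed in the standard basis). Since V is invertible (lower-triangular with 1s on the diagonal, up to permutation), solve by back-substitution:
  V =
[[0, 0, 1, 1],
 [1, 0, 0, 0],
 [1, -1, 1, 0],
 [-1, 1, 0, 0]]
  V a = (7, 1, 5, -2)
Solving gives a = (1, -1, 3, 4).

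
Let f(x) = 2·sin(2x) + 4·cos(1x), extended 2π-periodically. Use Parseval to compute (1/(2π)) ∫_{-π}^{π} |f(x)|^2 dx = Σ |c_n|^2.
Σ |c_n|^2 = 10

Expand |f|^2 and use orthogonality of {sin(nx), cos(mx)} on [-π, π]:
  ∫_{-π}^{π} sin(nx)^2 dx = π, ∫ cos(mx)^2 dx = π, and cross terms integrate to 0.
So ∫_{-π}^{π} f(x)^2 dx = 2^2 · π + 4^2 · π = (4 + 16)π.
Divide by 2π: (4 + 16)/2 = 10.
By Parseval, this equals Σ |c_n|^2.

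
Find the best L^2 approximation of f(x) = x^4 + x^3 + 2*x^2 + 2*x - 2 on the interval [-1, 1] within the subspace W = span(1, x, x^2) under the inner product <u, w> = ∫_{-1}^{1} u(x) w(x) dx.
g(x) = 20*x^2/7 + 13*x/5 - 73/35

The best approximation g ∈ W is the orthogonal projection of f onto W. Writing g = a_0 + a_1 x + a_2 x^2, the coefficients solve the normal equations G · a = b where
  G_{ij} = <φ_i, φ_j> and b_i = <f, φ_i>, with φ_0 = 1, φ_1 = x, φ_2 = x^2.
G =
  [2, 0, 2/3]
  [0, 2/3, 0]
  [2/3, 0, 2/5],
b = (-34/15, 26/15, -26/105).
Solving gives a_0 = -73/35, a_1 = 13/5, a_2 = 20/7, so
  g(x) = 20*x^2/7 + 13*x/5 - 73/35.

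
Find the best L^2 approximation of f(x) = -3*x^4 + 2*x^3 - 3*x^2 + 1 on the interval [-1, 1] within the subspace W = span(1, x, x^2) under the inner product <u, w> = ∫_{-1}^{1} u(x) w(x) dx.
g(x) = -39*x^2/7 + 6*x/5 + 44/35

The best approximation g ∈ W is the orthogonal projection of f onto W. Writing g = a_0 + a_1 x + a_2 x^2, the coefficients solve the normal equations G · a = b where
  G_{ij} = <φ_i, φ_j> and b_i = <f, φ_i>, with φ_0 = 1, φ_1 = x, φ_2 = x^2.
G =
  [2, 0, 2/3]
  [0, 2/3, 0]
  [2/3, 0, 2/5],
b = (-6/5, 4/5, -146/105).
Solving gives a_0 = 44/35, a_1 = 6/5, a_2 = -39/7, so
  g(x) = -39*x^2/7 + 6*x/5 + 44/35.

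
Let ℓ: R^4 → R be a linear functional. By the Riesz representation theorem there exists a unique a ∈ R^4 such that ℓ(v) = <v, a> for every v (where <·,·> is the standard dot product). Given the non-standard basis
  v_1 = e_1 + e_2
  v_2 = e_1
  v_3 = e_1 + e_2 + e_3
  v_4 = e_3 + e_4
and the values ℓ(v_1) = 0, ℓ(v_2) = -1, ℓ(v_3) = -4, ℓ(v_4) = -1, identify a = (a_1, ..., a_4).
a = (-1, 1, -4, 3)

Write a = (a_1, ..., a_4) in the standard basis. For each basis vector v_i, ℓ(v_i) = <v_i, a> is a linear equation in the a_j's. Collect the n equations into a matrix system V a = ℓ, where row i of V is v_i (expressed in the standard basis). Since V is invertible (lower-triangular with 1s on the diagonal, up to permutation), solve by back-substitution:
  V =
[[1, 1, 0, 0],
 [1, 0, 0, 0],
 [1, 1, 1, 0],
 [0, 0, 1, 1]]
  V a = (0, -1, -4, -1)
Solving gives a = (-1, 1, -4, 3).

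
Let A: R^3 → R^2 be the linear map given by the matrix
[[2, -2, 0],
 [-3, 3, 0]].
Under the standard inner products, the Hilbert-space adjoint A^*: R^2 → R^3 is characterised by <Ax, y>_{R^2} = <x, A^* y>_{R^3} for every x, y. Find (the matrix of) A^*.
A^* = A^T =
[[2, -3],
 [-2, 3],
 [0, 0]]

For real matrices with standard dot products, the defining identity <Ax, y> = <x, A^* y> gives (Ax)^T y = x^T (A^*) y, i.e. x^T A^T y = x^T (A^*) y. Since this holds for all x, y, we must have A^* = A^T. Therefore
A^* =
[[2, -3],
 [-2, 3],
 [0, 0]].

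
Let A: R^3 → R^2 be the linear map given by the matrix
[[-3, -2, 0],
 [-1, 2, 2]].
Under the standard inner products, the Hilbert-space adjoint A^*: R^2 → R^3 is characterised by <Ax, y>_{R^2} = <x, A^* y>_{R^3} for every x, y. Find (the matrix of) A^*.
A^* = A^T =
[[-3, -1],
 [-2, 2],
 [0, 2]]

For real matrices with standard dot products, the defining identity <Ax, y> = <x, A^* y> gives (Ax)^T y = x^T (A^*) y, i.e. x^T A^T y = x^T (A^*) y. Since this holds for all x, y, we must have A^* = A^T. Therefore
A^* =
[[-3, -1],
 [-2, 2],
 [0, 2]].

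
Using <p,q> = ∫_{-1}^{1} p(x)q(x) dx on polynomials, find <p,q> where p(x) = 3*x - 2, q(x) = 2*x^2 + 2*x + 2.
<p,q> = -20/3

Expand the product: p(x)·q(x) = 6*x^3 + 2*x^2 + 2*x - 4.
∫_{-1}^{1} of each monomial x^k gives [2/(k+1) if k even, 0 if k odd]. Integrating term-by-term (or equivalently evaluating the antiderivative F(x) = 3*x^4/2 + 2*x^3/3 + x^2 - 4*x at the endpoints):
  F(1) − F(−1) = -5/6 − (35/6) = -20/3.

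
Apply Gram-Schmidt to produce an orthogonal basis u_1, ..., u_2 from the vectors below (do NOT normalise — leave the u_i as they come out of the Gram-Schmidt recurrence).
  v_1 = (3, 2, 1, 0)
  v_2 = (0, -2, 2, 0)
Orthogonal basis:
  u_1 = (3, 2, 1, 0)
  u_2 = (3/7, -12/7, 15/7, 0)

Apply the Gram-Schmidt recurrence
  u_1 = v_1
  u_i = v_i − Σ_{j<i} ((v_i · u_j) / (u_j · u_j)) · u_j.

Step by step this gives:
  u_1 = (3, 2, 1, 0)
  u_2 = (3/7, -12/7, 15/7, 0)

Orthogonality check:
  u_2 · u_1 = 0 (should be 0)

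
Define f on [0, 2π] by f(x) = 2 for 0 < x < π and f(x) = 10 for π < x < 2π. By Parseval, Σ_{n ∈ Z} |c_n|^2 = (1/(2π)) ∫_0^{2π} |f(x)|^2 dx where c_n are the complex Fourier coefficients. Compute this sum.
Σ |c_n|^2 = 52

Parseval equates the L^2 energy of f (normalised by 1/(2π)) with the ℓ^2 sum of its Fourier coefficients: (1/(2π)) ∫_0^{2π} |f|^2 = Σ |c_n|^2.
Compute the left side: (1/(2π)) [∫_0^π 2^2 dx + ∫_π^{2π} 10^2 dx] = (1/(2π)) · (4π + 100π) = (4 + 100)/2 = 52.
So Σ_{n ∈ Z} |c_n|^2 = 52.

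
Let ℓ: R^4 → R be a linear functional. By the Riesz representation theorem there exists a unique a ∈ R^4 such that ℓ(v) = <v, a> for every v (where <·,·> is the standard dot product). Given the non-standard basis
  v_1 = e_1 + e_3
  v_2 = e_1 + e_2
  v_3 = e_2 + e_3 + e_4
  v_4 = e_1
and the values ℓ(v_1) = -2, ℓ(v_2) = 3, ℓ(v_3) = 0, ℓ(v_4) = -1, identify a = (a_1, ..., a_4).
a = (-1, 4, -1, -3)

Write a = (a_1, ..., a_4) in the standard basis. For each basis vector v_i, ℓ(v_i) = <v_i, a> is a linear equation in the a_j's. Collect the n equations into a matrix system V a = ℓ, where row i of V is v_i (expressed in the standard basis). Since V is invertible (lower-triangular with 1s on the diagonal, up to permutation), solve by back-substitution:
  V =
[[1, 0, 1, 0],
 [1, 1, 0, 0],
 [0, 1, 1, 1],
 [1, 0, 0, 0]]
  V a = (-2, 3, 0, -1)
Solving gives a = (-1, 4, -1, -3).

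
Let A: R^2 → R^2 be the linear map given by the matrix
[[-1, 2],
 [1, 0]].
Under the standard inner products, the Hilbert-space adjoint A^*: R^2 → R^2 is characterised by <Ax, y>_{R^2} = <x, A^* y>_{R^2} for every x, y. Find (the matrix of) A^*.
A^* = A^T =
[[-1, 1],
 [2, 0]]

For real matrices with standard dot products, the defining identity <Ax, y> = <x, A^* y> gives (Ax)^T y = x^T (A^*) y, i.e. x^T A^T y = x^T (A^*) y. Since this holds for all x, y, we must have A^* = A^T. Therefore
A^* =
[[-1, 1],
 [2, 0]].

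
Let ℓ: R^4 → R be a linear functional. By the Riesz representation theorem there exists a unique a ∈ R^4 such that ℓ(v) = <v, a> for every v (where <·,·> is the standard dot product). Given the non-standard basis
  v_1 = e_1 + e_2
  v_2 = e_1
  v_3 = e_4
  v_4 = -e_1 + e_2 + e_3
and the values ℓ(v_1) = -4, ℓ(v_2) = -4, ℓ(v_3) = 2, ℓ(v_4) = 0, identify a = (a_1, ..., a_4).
a = (-4, 0, -4, 2)

Write a = (a_1, ..., a_4) in the standard basis. For each basis vector v_i, ℓ(v_i) = <v_i, a> is a linear equation in the a_j's. Collect the n equations into a matrix system V a = ℓ, where row i of V is v_i (expressed in the standard basis). Since V is invertible (lower-triangular with 1s on the diagonal, up to permutation), solve by back-substitution:
  V =
[[1, 1, 0, 0],
 [1, 0, 0, 0],
 [0, 0, 0, 1],
 [-1, 1, 1, 0]]
  V a = (-4, -4, 2, 0)
Solving gives a = (-4, 0, -4, 2).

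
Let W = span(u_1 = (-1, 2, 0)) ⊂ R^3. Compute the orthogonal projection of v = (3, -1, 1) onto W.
proj_W(v) = (1, -2, 0)

Set up U = [u_1 | ... | u_1] ∈ R^(3×1). The projector onto W = col(U) is P = U (U^T U)^(-1) U^T.
Compute U^T U =
  [5],
and U^T v = (-5).
Solve U^T U · c = U^T v for the coefficients: c = (-1). The projection is proj_W(v) = U c.
Check: (v - proj_W(v)) · u_1 = 0  (should be 0).
Result: proj_W(v) = (1, -2, 0).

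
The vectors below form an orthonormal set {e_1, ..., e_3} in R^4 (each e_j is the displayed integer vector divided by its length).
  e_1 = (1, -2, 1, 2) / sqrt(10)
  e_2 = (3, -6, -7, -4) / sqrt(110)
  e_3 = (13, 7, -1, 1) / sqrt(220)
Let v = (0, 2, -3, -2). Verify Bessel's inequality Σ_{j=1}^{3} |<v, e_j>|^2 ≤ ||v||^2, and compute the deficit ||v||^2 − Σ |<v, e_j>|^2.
Σ |<v, e_j>|^2 = 63/4; ||v||^2 = 17; deficit = 5/4

Write each e_j = u_j / sqrt(<u_j, u_j>) where u_j is the displayed integer vector. Then <v, e_j> = <v, u_j> / sqrt(<u_j, u_j>), so |<v, e_j>|^2 = <v, u_j>^2 / <u_j, u_j>.
Coefficients: <v, e_1> = -11/sqrt(10), <v, e_2> = 17/sqrt(110), <v, e_3> = 15/sqrt(220).
Square and sum: Σ |<v, e_j>|^2 = 63/4.
Compute ||v||^2 = v·v = 17.
Deficit = 17 − 63/4 = 5/4 ≥ 0, confirming Bessel's inequality. (The deficit equals ||v − Σ <v,e_j> e_j||^2, the squared distance from v to span{e_j}.)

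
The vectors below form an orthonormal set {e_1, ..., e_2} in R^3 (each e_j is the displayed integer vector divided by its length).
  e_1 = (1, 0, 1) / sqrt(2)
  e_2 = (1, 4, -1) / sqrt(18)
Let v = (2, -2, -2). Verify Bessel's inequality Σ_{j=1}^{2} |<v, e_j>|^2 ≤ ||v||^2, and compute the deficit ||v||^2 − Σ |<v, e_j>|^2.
Σ |<v, e_j>|^2 = 8/9; ||v||^2 = 12; deficit = 100/9

Write each e_j = u_j / sqrt(<u_j, u_j>) where u_j is the displayed integer vector. Then <v, e_j> = <v, u_j> / sqrt(<u_j, u_j>), so |<v, e_j>|^2 = <v, u_j>^2 / <u_j, u_j>.
Coefficients: <v, e_1> = 0/sqrt(2), <v, e_2> = -4/sqrt(18).
Square and sum: Σ |<v, e_j>|^2 = 8/9.
Compute ||v||^2 = v·v = 12.
Deficit = 12 − 8/9 = 100/9 ≥ 0, confirming Bessel's inequality. (The deficit equals ||v − Σ <v,e_j> e_j||^2, the squared distance from v to span{e_j}.)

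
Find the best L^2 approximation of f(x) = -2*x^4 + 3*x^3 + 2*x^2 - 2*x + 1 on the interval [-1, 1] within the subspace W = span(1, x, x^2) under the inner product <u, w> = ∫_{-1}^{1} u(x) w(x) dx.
g(x) = 2*x^2/7 - x/5 + 41/35

The best approximation g ∈ W is the orthogonal projection of f onto W. Writing g = a_0 + a_1 x + a_2 x^2, the coefficients solve the normal equations G · a = b where
  G_{ij} = <φ_i, φ_j> and b_i = <f, φ_i>, with φ_0 = 1, φ_1 = x, φ_2 = x^2.
G =
  [2, 0, 2/3]
  [0, 2/3, 0]
  [2/3, 0, 2/5],
b = (38/15, -2/15, 94/105).
Solving gives a_0 = 41/35, a_1 = -1/5, a_2 = 2/7, so
  g(x) = 2*x^2/7 - x/5 + 41/35.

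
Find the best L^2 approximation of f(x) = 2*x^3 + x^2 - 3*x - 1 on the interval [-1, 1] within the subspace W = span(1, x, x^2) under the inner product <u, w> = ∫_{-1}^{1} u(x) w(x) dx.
g(x) = x^2 - 9*x/5 - 1

The best approximation g ∈ W is the orthogonal projection of f onto W. Writing g = a_0 + a_1 x + a_2 x^2, the coefficients solve the normal equations G · a = b where
  G_{ij} = <φ_i, φ_j> and b_i = <f, φ_i>, with φ_0 = 1, φ_1 = x, φ_2 = x^2.
G =
  [2, 0, 2/3]
  [0, 2/3, 0]
  [2/3, 0, 2/5],
b = (-4/3, -6/5, -4/15).
Solving gives a_0 = -1, a_1 = -9/5, a_2 = 1, so
  g(x) = x^2 - 9*x/5 - 1.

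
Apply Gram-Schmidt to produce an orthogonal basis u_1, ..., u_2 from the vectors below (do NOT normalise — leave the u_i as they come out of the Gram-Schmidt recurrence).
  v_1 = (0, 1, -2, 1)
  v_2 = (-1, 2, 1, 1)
Orthogonal basis:
  u_1 = (0, 1, -2, 1)
  u_2 = (-1, 11/6, 4/3, 5/6)

Apply the Gram-Schmidt recurrence
  u_1 = v_1
  u_i = v_i − Σ_{j<i} ((v_i · u_j) / (u_j · u_j)) · u_j.

Step by step this gives:
  u_1 = (0, 1, -2, 1)
  u_2 = (-1, 11/6, 4/3, 5/6)

Orthogonality check:
  u_2 · u_1 = 0 (should be 0)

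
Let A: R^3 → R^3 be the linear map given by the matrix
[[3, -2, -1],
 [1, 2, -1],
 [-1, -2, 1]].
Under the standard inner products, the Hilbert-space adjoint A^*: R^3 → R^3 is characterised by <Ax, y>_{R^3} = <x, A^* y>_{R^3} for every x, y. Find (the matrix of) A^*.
A^* = A^T =
[[3, 1, -1],
 [-2, 2, -2],
 [-1, -1, 1]]

For real matrices with standard dot products, the defining identity <Ax, y> = <x, A^* y> gives (Ax)^T y = x^T (A^*) y, i.e. x^T A^T y = x^T (A^*) y. Since this holds for all x, y, we must have A^* = A^T. Therefore
A^* =
[[3, 1, -1],
 [-2, 2, -2],
 [-1, -1, 1]].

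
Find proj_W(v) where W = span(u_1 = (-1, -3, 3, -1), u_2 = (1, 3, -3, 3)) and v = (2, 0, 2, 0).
proj_W(v) = (-4/19, -12/19, 12/19, 0)

Set up U = [u_1 | ... | u_2] ∈ R^(4×2). The projector onto W = col(U) is P = U (U^T U)^(-1) U^T.
Compute U^T U =
  [20, -22]
  [-22, 28],
and U^T v = (4, -4).
Solve U^T U · c = U^T v for the coefficients: c = (6/19, 2/19). The projection is proj_W(v) = U c.
Check: (v - proj_W(v)) · u_1 = 0  (should be 0).
Check: (v - proj_W(v)) · u_2 = 0  (should be 0).
Result: proj_W(v) = (-4/19, -12/19, 12/19, 0).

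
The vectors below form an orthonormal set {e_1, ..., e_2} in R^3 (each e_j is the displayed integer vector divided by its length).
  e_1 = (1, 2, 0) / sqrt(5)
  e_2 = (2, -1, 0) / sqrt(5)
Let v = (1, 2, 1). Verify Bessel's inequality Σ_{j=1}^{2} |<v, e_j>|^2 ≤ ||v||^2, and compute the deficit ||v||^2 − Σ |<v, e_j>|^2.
Σ |<v, e_j>|^2 = 5; ||v||^2 = 6; deficit = 1

Write each e_j = u_j / sqrt(<u_j, u_j>) where u_j is the displayed integer vector. Then <v, e_j> = <v, u_j> / sqrt(<u_j, u_j>), so |<v, e_j>|^2 = <v, u_j>^2 / <u_j, u_j>.
Coefficients: <v, e_1> = 5/sqrt(5), <v, e_2> = 0/sqrt(5).
Square and sum: Σ |<v, e_j>|^2 = 5.
Compute ||v||^2 = v·v = 6.
Deficit = 6 − 5 = 1 ≥ 0, confirming Bessel's inequality. (The deficit equals ||v − Σ <v,e_j> e_j||^2, the squared distance from v to span{e_j}.)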